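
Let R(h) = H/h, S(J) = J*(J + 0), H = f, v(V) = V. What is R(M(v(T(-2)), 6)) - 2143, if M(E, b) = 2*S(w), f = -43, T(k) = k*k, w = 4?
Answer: -68619/32 ≈ -2144.3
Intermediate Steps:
T(k) = k**2
H = -43
S(J) = J**2 (S(J) = J*J = J**2)
M(E, b) = 32 (M(E, b) = 2*4**2 = 2*16 = 32)
R(h) = -43/h
R(M(v(T(-2)), 6)) - 2143 = -43/32 - 2143 = -68619/32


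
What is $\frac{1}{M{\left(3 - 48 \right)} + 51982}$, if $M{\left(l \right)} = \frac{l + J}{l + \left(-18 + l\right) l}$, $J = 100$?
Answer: $\frac{558}{29005967} \approx 1.9237 \cdot 10^{-5}$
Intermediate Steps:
$M{\left(l \right)} = \frac{100 + l}{l + l \left(-18 + l\right)}$ ($M{\left(l \right)} = \frac{l + 100}{l + \left(-18 + l\right) l} = \frac{100 + l}{l + l \left(-18 + l\right)}$)
$\frac{1}{M{\left(3 - 48 \right)} + 51982} = \frac{1}{\frac{100 + \left(3 - 48\right)}{\left(3 - 48\right) \left(-17 + \left(3 - 48\right)\right)} + 51982} = \frac{1}{\frac{100 - 45}{\left(-45\right) \left(-17 - 45\right)} + 51982} = \frac{1}{\left(- \frac{1}{45}\right) \frac{1}{-62} \cdot 55 + 51982} = \frac{1}{\left(- \frac{1}{45}\right) \left(- \frac{1}{62}\right) 55 + 51982} = \frac{1}{\frac{11}{558} + 51982} = \frac{1}{\frac{29005967}{558}} = \frac{558}{29005967}$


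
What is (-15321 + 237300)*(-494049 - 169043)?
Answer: -147192499068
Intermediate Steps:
(-15321 + 237300)*(-494049 - 169043) = 221979*(-663092) = -147192499068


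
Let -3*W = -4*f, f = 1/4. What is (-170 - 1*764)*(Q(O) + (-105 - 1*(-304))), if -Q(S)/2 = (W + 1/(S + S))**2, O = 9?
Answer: -15032263/81 ≈ -1.8558e+5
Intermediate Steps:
f = 1/4 ≈ 0.25000
W = 1/3 (W = -(-4)/(3*4) = -1/3*(-1) = 1/3 ≈ 0.33333)
Q(S) = -2*(1/3 + 1/(2*S))**2 (Q(S) = -2*(1/3 + 1/(S + S))**2 = -2*(1/3 + 1/(2*S))**2)
(-170 - 1*764)*(Q(O) + (-105 - 1*(-304))) = (-170 - 1*764)*(-1/18*(3 + 2*9)**2/9**2 + (-105 - 1*(-304))) = (-170 - 764)*(-1/18*1/81*(3 + 18)**2 + (-105 + 304)) = -934*(-1/18*1/81*21**2 + 199) = -934*(-1/18*1/81*441 + 199) = -934*(-49/162 + 199) = -934*32189/162 = -15032263/81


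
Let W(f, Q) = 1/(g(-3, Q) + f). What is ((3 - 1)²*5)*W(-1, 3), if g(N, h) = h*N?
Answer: -2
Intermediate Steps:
g(N, h) = N*h
W(f, Q) = 1/(f - 3*Q) (W(f, Q) = 1/(-3*Q + f) = 1/(f - 3*Q))
((3 - 1)²*5)*W(-1, 3) = ((3 - 1)²*5)/(-1 - 3*3) = (2²*5)/(-1 - 9) = (4*5)/(-10) = 20*(-⅒) = -2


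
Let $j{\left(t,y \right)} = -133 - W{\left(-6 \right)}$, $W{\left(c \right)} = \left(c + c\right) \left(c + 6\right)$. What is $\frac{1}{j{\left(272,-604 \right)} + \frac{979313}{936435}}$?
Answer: $- \frac{936435}{123566542} \approx -0.0075784$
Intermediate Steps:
$W{\left(c \right)} = 2 c \left(6 + c\right)$
$j{\left(t,y \right)} = -133$ ($j{\left(t,y \right)} = -133 - 2 \left(-6\right) \left(6 - 6\right) = -133 - 2 \left(-6\right) 0 = -133 - 0 = -133 + 0 = -133$)
$\frac{1}{j{\left(272,-604 \right)} + \frac{979313}{936435}} = \frac{1}{-133 + \frac{979313}{936435}} = \frac{1}{- \frac{123566542}{936435}} = - \frac{936435}{123566542}$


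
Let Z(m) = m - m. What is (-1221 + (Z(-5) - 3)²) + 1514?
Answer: 302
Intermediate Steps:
Z(m) = 0
(-1221 + (Z(-5) - 3)²) + 1514 = (-1221 + (0 - 3)²) + 1514 = (-1221 + (-3)²) + 1514 = (-1221 + 9) + 1514 = -1212 + 1514 = 302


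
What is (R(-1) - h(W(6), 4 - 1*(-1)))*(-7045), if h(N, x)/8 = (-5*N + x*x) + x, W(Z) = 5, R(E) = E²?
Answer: 274755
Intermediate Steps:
h(N, x) = -40*N + 8*x + 8*x² (h(N, x) = 8*((-5*N + x*x) + x) = 8*((-5*N + x²) + x) = 8*((x² - 5*N) + x) = 8*(x + x² - 5*N) = -40*N + 8*x + 8*x²)
(R(-1) - h(W(6), 4 - 1*(-1)))*(-7045) = ((-1)² - (-40*5 + 8*(4 - 1*(-1)) + 8*(4 - 1*(-1))²))*(-7045) = (1 - (-200 + 8*(4 + 1) + 8*(4 + 1)²))*(-7045) = (1 - (-200 + 8*5 + 8*5²))*(-7045) = (1 - (-200 + 40 + 8*25))*(-7045) = (1 - (-200 + 40 + 200))*(-7045) = (1 - 1*40)*(-7045) = (1 - 40)*(-7045) = -39*(-7045) = 274755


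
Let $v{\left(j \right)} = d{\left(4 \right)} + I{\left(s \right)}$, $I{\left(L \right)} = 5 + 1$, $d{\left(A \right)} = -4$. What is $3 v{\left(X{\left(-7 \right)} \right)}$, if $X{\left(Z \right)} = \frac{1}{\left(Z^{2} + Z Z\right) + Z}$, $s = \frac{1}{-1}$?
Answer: $6$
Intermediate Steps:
$s = -1$
$I{\left(L \right)} = 6$
$X{\left(Z \right)} = \frac{1}{Z + 2 Z^{2}}$ ($X{\left(Z \right)} = \frac{1}{\left(Z^{2} + Z^{2}\right) + Z} = \frac{1}{2 Z^{2} + Z} = \frac{1}{Z + 2 Z^{2}}$)
$v{\left(j \right)} = 2$ ($v{\left(j \right)} = -4 + 6 = 2$)
$3 v{\left(X{\left(-7 \right)} \right)} = 3 \cdot 2 = 6$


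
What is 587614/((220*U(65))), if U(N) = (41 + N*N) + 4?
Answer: 293807/469700 ≈ 0.62552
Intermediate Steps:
U(N) = 45 + N² (U(N) = (41 + N²) + 4 = 45 + N²)
587614/((220*U(65))) = 587614/((220*(45 + 65²))) = 587614/((220*(45 + 4225))) = 587614/((220*4270)) = 587614/939400 = 587614*(1/939400) = 293807/469700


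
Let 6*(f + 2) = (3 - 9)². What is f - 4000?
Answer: -3996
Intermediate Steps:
f = 4 (f = -2 + (3 - 9)²/6 = -2 + (⅙)*(-6)² = -2 + (⅙)*36 = -2 + 6 = 4)
f - 4000 = 4 - 4000 = -3996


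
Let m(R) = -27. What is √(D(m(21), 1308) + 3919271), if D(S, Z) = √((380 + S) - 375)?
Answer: √(3919271 + I*√22) ≈ 1979.7 + 0.e-3*I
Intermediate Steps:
D(S, Z) = √(5 + S)
√(D(m(21), 1308) + 3919271) = √(√(5 - 27) + 3919271) = √(√(-22) + 3919271) = √(I*√22 + 3919271) = √(3919271 + I*√22)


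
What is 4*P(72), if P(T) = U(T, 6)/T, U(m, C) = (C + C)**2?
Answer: 8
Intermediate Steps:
U(m, C) = 4*C**2 (U(m, C) = (2*C)**2 = 4*C**2)
P(T) = 144/T (P(T) = (4*6**2)/T = (4*36)/T = 144/T)
4*P(72) = 4*(144/72) = 4*(144*(1/72)) = 4*2 = 8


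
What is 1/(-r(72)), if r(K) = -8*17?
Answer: 1/136 ≈ 0.0073529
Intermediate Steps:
r(K) = -136
1/(-r(72)) = 1/(-1*(-136)) = 1/136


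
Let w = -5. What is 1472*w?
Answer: -7360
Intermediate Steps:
1472*w = 1472*(-5) = -7360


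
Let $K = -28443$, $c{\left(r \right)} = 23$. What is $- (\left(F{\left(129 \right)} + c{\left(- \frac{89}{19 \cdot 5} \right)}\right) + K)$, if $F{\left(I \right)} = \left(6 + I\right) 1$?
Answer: $28285$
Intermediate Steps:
$F{\left(I \right)} = 6 + I$
$- (\left(F{\left(129 \right)} + c{\left(- \frac{89}{19 \cdot 5} \right)}\right) + K) = - (\left(\left(6 + 129\right) + 23\right) - 28443) = - (\left(135 + 23\right) - 28443) = - (158 - 28443) = \left(-1\right) \left(-28285\right) = 28285$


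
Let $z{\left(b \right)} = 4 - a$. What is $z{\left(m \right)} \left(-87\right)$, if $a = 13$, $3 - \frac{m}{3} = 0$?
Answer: $783$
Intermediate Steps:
$m = 9$ ($m = 9 - 0 = 9 + 0 = 9$)
$z{\left(b \right)} = -9$ ($z{\left(b \right)} = 4 - 13 = -9$)
$z{\left(m \right)} \left(-87\right) = \left(-9\right) \left(-87\right) = 783$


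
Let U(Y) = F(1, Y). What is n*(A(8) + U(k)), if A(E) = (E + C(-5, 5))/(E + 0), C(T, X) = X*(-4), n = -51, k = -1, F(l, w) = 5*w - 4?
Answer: 1071/2 ≈ 535.50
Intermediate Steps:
F(l, w) = -4 + 5*w
U(Y) = -4 + 5*Y
C(T, X) = -4*X
A(E) = (-20 + E)/E (A(E) = (E - 4*5)/(E + 0) = (E - 20)/E = (-20 + E)/E)
n*(A(8) + U(k)) = -51*((-20 + 8)/8 + (-4 + 5*(-1))) = -51*((1/8)*(-12) + (-4 - 5)) = -51*(-3/2 - 9) = -51*(-21/2) = 1071/2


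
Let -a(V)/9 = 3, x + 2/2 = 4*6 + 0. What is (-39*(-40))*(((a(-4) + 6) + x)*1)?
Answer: 3120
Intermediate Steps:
x = 23 (x = -1 + (4*6 + 0) = -1 + (24 + 0) = -1 + 24 = 23)
a(V) = -27 (a(V) = -9*3 = -27)
(-39*(-40))*(((a(-4) + 6) + x)*1) = (-39*(-40))*(((-27 + 6) + 23)*1) = 1560*((-21 + 23)*1) = 1560*(2*1) = 1560*2 = 3120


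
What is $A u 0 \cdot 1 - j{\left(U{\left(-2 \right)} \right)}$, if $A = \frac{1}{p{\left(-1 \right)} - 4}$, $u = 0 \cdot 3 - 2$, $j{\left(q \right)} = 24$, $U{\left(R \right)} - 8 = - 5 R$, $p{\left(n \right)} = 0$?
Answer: $-24$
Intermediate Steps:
$U{\left(R \right)} = 8 - 5 R$
$u = -2$ ($u = 0 - 2 = -2$)
$A = - \frac{1}{4}$ ($A = \frac{1}{0 - 4} = \frac{1}{-4} = - \frac{1}{4} \approx -0.25$)
$A u 0 \cdot 1 - j{\left(U{\left(-2 \right)} \right)} = \left(- \frac{1}{4}\right) \left(-2\right) 0 \cdot 1 - 24 = \frac{1}{2} \cdot 0 - 24 = 0 - 24 = -24$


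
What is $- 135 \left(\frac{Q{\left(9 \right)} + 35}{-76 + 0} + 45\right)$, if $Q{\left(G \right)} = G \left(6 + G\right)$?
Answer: $- \frac{219375}{38} \approx -5773.0$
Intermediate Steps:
$- 135 \left(\frac{Q{\left(9 \right)} + 35}{-76 + 0} + 45\right) = - 135 \left(\frac{9 \left(6 + 9\right) + 35}{-76 + 0} + 45\right) = - 135 \left(\frac{9 \cdot 15 + 35}{-76} + 45\right) = - 135 \left(\left(135 + 35\right) \left(- \frac{1}{76}\right) + 45\right) = - 135 \left(170 \left(- \frac{1}{76}\right) + 45\right) = - 135 \left(- \frac{85}{38} + 45\right) = \left(-135\right) \frac{1625}{38} = - \frac{219375}{38}$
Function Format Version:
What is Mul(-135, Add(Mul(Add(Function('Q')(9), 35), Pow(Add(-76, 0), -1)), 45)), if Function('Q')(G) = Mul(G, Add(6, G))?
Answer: Rational(-219375, 38) ≈ -5773.0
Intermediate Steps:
Mul(-135, Add(Mul(Add(Function('Q')(9), 35), Pow(Add(-76, 0), -1)), 45)) = Mul(-135, Add(Mul(Add(Mul(9, Add(6, 9)), 35), Pow(Add(-76, 0), -1)), 45)) = Mul(-135, Add(Mul(Add(Mul(9, 15), 35), Pow(-76, -1)), 45)) = Mul(-135, Add(Mul(Add(135, 35), Rational(-1, 76)), 45)) = Mul(-135, Add(Mul(170, Rational(-1, 76)), 45)) = Mul(-135, Add(Rational(-85, 38), 45)) = Mul(-135, Rational(1625, 38)) = Rational(-219375, 38)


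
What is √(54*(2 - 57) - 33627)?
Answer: I*√36597 ≈ 191.3*I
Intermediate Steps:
√(54*(2 - 57) - 33627) = √(54*(-55) - 33627) = √(-2970 - 33627) = √(-36597) = I*√36597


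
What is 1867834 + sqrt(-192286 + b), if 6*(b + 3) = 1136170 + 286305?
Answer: 1867834 + 11*sqrt(13326)/6 ≈ 1.8680e+6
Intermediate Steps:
b = 1422457/6 (b = -3 + (1136170 + 286305)/6 = -3 + (1/6)*1422475 = -3 + 1422475/6 = 1422457/6 ≈ 2.3708e+5)
1867834 + sqrt(-192286 + b) = 1867834 + sqrt(-192286 + 1422457/6) = 1867834 + sqrt(268741/6) = 1867834 + 11*sqrt(13326)/6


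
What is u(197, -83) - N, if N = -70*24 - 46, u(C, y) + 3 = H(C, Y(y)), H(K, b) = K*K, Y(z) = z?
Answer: 40532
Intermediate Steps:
H(K, b) = K²
u(C, y) = -3 + C²
N = -1726 (N = -1680 - 46 = -1726)
u(197, -83) - N = (-3 + 197²) - 1*(-1726) = (-3 + 38809) + 1726 = 38806 + 1726 = 40532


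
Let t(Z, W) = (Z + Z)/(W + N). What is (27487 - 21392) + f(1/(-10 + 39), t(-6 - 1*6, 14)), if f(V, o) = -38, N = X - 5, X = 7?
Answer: 6057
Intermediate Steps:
N = 2 (N = 7 - 5 = 2)
t(Z, W) = 2*Z/(2 + W) (t(Z, W) = (Z + Z)/(W + 2) = (2*Z)/(2 + W) = 2*Z/(2 + W))
(27487 - 21392) + f(1/(-10 + 39), t(-6 - 1*6, 14)) = (27487 - 21392) - 38 = 6095 - 38 = 6057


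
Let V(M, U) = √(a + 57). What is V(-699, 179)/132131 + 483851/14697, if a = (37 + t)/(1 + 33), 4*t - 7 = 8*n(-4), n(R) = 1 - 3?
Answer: 21037/639 + √268294/8984908 ≈ 32.922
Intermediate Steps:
n(R) = -2
t = -9/4 (t = 7/4 + (8*(-2))/4 = 7/4 + (¼)*(-16) = 7/4 - 4 = -9/4 ≈ -2.2500)
a = 139/136 (a = (37 - 9/4)/(1 + 33) = (139/4)/34 = (139/4)*(1/34) = 139/136 ≈ 1.0221)
V(M, U) = √268294/68 (V(M, U) = √(139/136 + 57) = √(7891/136) = √268294/68)
V(-699, 179)/132131 + 483851/14697 = (√268294/68)/132131 + 483851/14697 = (√268294/68)*(1/132131) + 483851*(1/14697) = √268294/8984908 + 21037/639 = 21037/639 + √268294/8984908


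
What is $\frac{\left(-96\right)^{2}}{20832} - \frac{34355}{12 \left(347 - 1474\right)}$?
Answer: $\frac{1250477}{419244} \approx 2.9827$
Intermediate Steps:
$\frac{\left(-96\right)^{2}}{20832} - \frac{34355}{12 \left(347 - 1474\right)} = 9216 \cdot \frac{1}{20832} - \frac{34355}{12 \left(347 - 1474\right)} = \frac{96}{217} - \frac{34355}{12 \left(-1127\right)} = \frac{96}{217} - \frac{34355}{-13524} = \frac{96}{217} - - \frac{34355}{13524} = \frac{96}{217} + \frac{34355}{13524} = \frac{1250477}{419244}$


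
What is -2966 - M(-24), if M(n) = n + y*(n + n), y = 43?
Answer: -878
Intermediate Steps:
M(n) = 87*n (M(n) = n + 43*(n + n) = n + 43*(2*n) = n + 86*n = 87*n)
-2966 - M(-24) = -2966 - 87*(-24) = -2966 - 1*(-2088) = -2966 + 2088 = -878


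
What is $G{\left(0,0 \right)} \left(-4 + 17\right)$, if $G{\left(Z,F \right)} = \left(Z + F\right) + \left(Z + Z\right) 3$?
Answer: $0$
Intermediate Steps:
$G{\left(Z,F \right)} = F + 7 Z$ ($G{\left(Z,F \right)} = \left(F + Z\right) + 2 Z 3 = \left(F + Z\right) + 6 Z = F + 7 Z$)
$G{\left(0,0 \right)} \left(-4 + 17\right) = \left(0 + 7 \cdot 0\right) \left(-4 + 17\right) = \left(0 + 0\right) 13 = 0 \cdot 13 = 0$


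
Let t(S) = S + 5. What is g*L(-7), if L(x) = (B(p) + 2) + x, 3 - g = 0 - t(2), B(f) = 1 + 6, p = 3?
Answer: 20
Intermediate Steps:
t(S) = 5 + S
B(f) = 7
g = 10 (g = 3 - (0 - (5 + 2)) = 3 - (0 - 1*7) = 3 - (0 - 7) = 3 - 1*(-7) = 3 + 7 = 10)
L(x) = 9 + x (L(x) = (7 + 2) + x = 9 + x)
g*L(-7) = 10*(9 - 7) = 10*2 = 20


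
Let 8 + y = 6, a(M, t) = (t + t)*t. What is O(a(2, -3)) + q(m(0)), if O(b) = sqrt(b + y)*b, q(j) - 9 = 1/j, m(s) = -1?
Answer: 80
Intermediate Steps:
a(M, t) = 2*t**2 (a(M, t) = (2*t)*t = 2*t**2)
y = -2 (y = -8 + 6 = -2)
q(j) = 9 + 1/j
O(b) = b*sqrt(-2 + b) (O(b) = sqrt(b - 2)*b = sqrt(-2 + b)*b = b*sqrt(-2 + b))
O(a(2, -3)) + q(m(0)) = (2*(-3)**2)*sqrt(-2 + 2*(-3)**2) + (9 + 1/(-1)) = (2*9)*sqrt(-2 + 2*9) + (9 - 1) = 18*sqrt(-2 + 18) + 8 = 18*sqrt(16) + 8 = 18*4 + 8 = 72 + 8 = 80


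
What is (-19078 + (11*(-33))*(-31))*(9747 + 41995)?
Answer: -404881150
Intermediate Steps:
(-19078 + (11*(-33))*(-31))*(9747 + 41995) = (-19078 - 363*(-31))*51742 = (-19078 + 11253)*51742 = -7825*51742 = -404881150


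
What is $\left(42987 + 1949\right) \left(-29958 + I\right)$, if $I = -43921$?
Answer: $-3319826744$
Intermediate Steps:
$\left(42987 + 1949\right) \left(-29958 + I\right) = \left(42987 + 1949\right) \left(-29958 - 43921\right) = 44936 \left(-73879\right) = -3319826744$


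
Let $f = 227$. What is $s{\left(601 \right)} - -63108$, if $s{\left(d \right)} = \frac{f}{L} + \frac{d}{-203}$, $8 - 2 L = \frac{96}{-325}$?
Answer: $\frac{17283291729}{273644} \approx 63160.0$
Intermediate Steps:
$L = \frac{1348}{325}$ ($L = 4 - \frac{96 \frac{1}{-325}}{2} = 4 - \frac{96 \left(- \frac{1}{325}\right)}{2} = 4 - - \frac{48}{325} = 4 + \frac{48}{325} = \frac{1348}{325} \approx 4.1477$)
$s{\left(d \right)} = \frac{73775}{1348} - \frac{d}{203}$ ($s{\left(d \right)} = \frac{227}{\frac{1348}{325}} + \frac{d}{-203} = 227 \cdot \frac{325}{1348} + d \left(- \frac{1}{203}\right) = \frac{73775}{1348} - \frac{d}{203}$)
$s{\left(601 \right)} - -63108 = \left(\frac{73775}{1348} - \frac{601}{203}\right) - -63108 = \left(\frac{73775}{1348} - \frac{601}{203}\right) + 63108 = \frac{14166177}{273644} + 63108 = \frac{17283291729}{273644}$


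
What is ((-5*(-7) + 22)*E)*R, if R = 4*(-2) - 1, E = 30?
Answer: -15390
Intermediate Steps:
R = -9 (R = -8 - 1 = -9)
((-5*(-7) + 22)*E)*R = ((-5*(-7) + 22)*30)*(-9) = ((35 + 22)*30)*(-9) = (57*30)*(-9) = 1710*(-9) = -15390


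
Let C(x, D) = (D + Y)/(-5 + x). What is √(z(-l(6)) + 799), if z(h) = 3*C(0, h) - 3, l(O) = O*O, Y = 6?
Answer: √814 ≈ 28.531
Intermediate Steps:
l(O) = O²
C(x, D) = (6 + D)/(-5 + x) (C(x, D) = (D + 6)/(-5 + x) = (6 + D)/(-5 + x))
z(h) = -33/5 - 3*h/5 (z(h) = 3*((6 + h)/(-5 + 0)) - 3 = 3*((6 + h)/(-5)) - 3 = 3*(-(6 + h)/5) - 3 = 3*(-6/5 - h/5) - 3 = (-18/5 - 3*h/5) - 3 = -33/5 - 3*h/5)
√(z(-l(6)) + 799) = √((-33/5 - (-3)*6²/5) + 799) = √((-33/5 - (-3)*36/5) + 799) = √((-33/5 - ⅗*(-36)) + 799) = √((-33/5 + 108/5) + 799) = √(15 + 799) = √814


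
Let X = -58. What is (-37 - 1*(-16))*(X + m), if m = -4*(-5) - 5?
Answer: 903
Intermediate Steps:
m = 15 (m = 20 - 5 = 15)
(-37 - 1*(-16))*(X + m) = (-37 - 1*(-16))*(-58 + 15) = (-37 + 16)*(-43) = -21*(-43) = 903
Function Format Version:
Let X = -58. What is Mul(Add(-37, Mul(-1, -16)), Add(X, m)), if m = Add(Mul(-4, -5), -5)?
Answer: 903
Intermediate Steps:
m = 15 (m = Add(20, -5) = 15)
Mul(Add(-37, Mul(-1, -16)), Add(X, m)) = Mul(Add(-37, Mul(-1, -16)), Add(-58, 15)) = Mul(Add(-37, 16), -43) = Mul(-21, -43) = 903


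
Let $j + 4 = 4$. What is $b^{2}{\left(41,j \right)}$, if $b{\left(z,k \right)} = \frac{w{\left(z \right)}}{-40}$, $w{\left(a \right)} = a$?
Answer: $\frac{1681}{1600} \approx 1.0506$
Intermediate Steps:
$j = 0$ ($j = -4 + 4 = 0$)
$b{\left(z,k \right)} = - \frac{z}{40}$ ($b{\left(z,k \right)} = \frac{z}{-40} = z \left(- \frac{1}{40}\right) = - \frac{z}{40}$)
$b^{2}{\left(41,j \right)} = \left(\left(- \frac{1}{40}\right) 41\right)^{2} = \left(- \frac{41}{40}\right)^{2} = \frac{1681}{1600}$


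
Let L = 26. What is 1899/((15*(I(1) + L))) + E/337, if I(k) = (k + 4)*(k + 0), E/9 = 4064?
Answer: 5882601/52235 ≈ 112.62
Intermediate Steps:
E = 36576 (E = 9*4064 = 36576)
I(k) = k*(4 + k) (I(k) = (4 + k)*k = k*(4 + k))
1899/((15*(I(1) + L))) + E/337 = 1899/((15*(1*(4 + 1) + 26))) + 36576/337 = 1899/((15*(1*5 + 26))) + 36576*(1/337) = 1899/((15*(5 + 26))) + 36576/337 = 1899/((15*31)) + 36576/337 = 1899/465 + 36576/337 = 1899*(1/465) + 36576/337 = 633/155 + 36576/337 = 5882601/52235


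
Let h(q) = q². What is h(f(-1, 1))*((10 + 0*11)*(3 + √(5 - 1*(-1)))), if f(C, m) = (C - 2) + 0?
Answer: 270 + 90*√6 ≈ 490.45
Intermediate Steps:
f(C, m) = -2 + C (f(C, m) = (-2 + C) + 0 = -2 + C)
h(f(-1, 1))*((10 + 0*11)*(3 + √(5 - 1*(-1)))) = (-2 - 1)²*((10 + 0*11)*(3 + √(5 - 1*(-1)))) = (-3)²*((10 + 0)*(3 + √(5 + 1))) = 9*(10*(3 + √6)) = 9*(30 + 10*√6) = 270 + 90*√6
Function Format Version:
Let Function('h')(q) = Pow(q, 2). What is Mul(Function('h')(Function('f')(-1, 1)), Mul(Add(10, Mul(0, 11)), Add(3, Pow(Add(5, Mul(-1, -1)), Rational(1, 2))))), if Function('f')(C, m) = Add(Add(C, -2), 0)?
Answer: Add(270, Mul(90, Pow(6, Rational(1, 2)))) ≈ 490.45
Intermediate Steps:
Function('f')(C, m) = Add(-2, C) (Function('f')(C, m) = Add(Add(-2, C), 0) = Add(-2, C))
Mul(Function('h')(Function('f')(-1, 1)), Mul(Add(10, Mul(0, 11)), Add(3, Pow(Add(5, Mul(-1, -1)), Rational(1, 2))))) = Mul(Pow(Add(-2, -1), 2), Mul(Add(10, Mul(0, 11)), Add(3, Pow(Add(5, Mul(-1, -1)), Rational(1, 2))))) = Mul(Pow(-3, 2), Mul(Add(10, 0), Add(3, Pow(Add(5, 1), Rational(1, 2))))) = Mul(9, Mul(10, Add(3, Pow(6, Rational(1, 2))))) = Mul(9, Add(30, Mul(10, Pow(6, Rational(1, 2))))) = Add(270, Mul(90, Pow(6, Rational(1, 2))))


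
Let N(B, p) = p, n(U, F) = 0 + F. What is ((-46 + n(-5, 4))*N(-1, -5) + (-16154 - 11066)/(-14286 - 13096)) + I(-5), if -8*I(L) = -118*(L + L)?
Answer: 1738595/27382 ≈ 63.494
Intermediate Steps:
n(U, F) = F
I(L) = 59*L/2 (I(L) = -(-59)*(L + L)/4 = -(-59)*2*L/4 = -(-59)*L/2 = 59*L/2)
((-46 + n(-5, 4))*N(-1, -5) + (-16154 - 11066)/(-14286 - 13096)) + I(-5) = ((-46 + 4)*(-5) + (-16154 - 11066)/(-14286 - 13096)) + (59/2)*(-5) = (-42*(-5) - 27220/(-27382)) - 295/2 = (210 - 27220*(-1/27382)) - 295/2 = (210 + 13610/13691) - 295/2 = 2888720/13691 - 295/2 = 1738595/27382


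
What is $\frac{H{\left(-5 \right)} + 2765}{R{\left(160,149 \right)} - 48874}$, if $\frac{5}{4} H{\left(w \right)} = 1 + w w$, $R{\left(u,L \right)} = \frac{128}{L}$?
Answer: $- \frac{691807}{12136830} \approx -0.057001$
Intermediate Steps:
$H{\left(w \right)} = \frac{4}{5} + \frac{4 w^{2}}{5}$ ($H{\left(w \right)} = \frac{4 \left(1 + w w\right)}{5} = \frac{4 \left(1 + w^{2}\right)}{5} = \frac{4}{5} + \frac{4 w^{2}}{5}$)
$\frac{H{\left(-5 \right)} + 2765}{R{\left(160,149 \right)} - 48874} = \frac{\left(\frac{4}{5} + \frac{4 \left(-5\right)^{2}}{5}\right) + 2765}{\frac{128}{149} - 48874} = \frac{\left(\frac{4}{5} + \frac{4}{5} \cdot 25\right) + 2765}{128 \cdot \frac{1}{149} - 48874} = \frac{\left(\frac{4}{5} + 20\right) + 2765}{\frac{128}{149} - 48874} = \frac{\frac{104}{5} + 2765}{- \frac{7282098}{149}} = \frac{13929}{5} \left(- \frac{149}{7282098}\right) = - \frac{691807}{12136830}$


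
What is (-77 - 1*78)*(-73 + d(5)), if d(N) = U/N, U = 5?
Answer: 11160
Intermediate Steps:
d(N) = 5/N
(-77 - 1*78)*(-73 + d(5)) = (-77 - 1*78)*(-73 + 5/5) = (-77 - 78)*(-73 + 5*(⅕)) = -155*(-73 + 1) = -155*(-72) = 11160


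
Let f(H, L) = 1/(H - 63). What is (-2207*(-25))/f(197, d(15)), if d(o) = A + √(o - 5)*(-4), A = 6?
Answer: 7393450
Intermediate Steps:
d(o) = 6 - 4*√(-5 + o) (d(o) = 6 + √(o - 5)*(-4) = 6 + √(-5 + o)*(-4) = 6 - 4*√(-5 + o))
f(H, L) = 1/(-63 + H)
(-2207*(-25))/f(197, d(15)) = (-2207*(-25))/(1/(-63 + 197)) = 55175/(1/134) = 55175*134 = 7393450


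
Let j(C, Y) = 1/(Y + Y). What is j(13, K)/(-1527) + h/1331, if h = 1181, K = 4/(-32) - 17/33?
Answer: 101649365/114493951 ≈ 0.88781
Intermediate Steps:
K = -169/264 (K = 4*(-1/32) - 17*1/33 = -⅛ - 17/33 = -169/264 ≈ -0.64015)
j(C, Y) = 1/(2*Y)
j(13, K)/(-1527) + h/1331 = (1/(2*(-169/264)))/(-1527) + 1181/1331 = ((½)*(-264/169))*(-1/1527) + 1181*(1/1331) = -132/169*(-1/1527) + 1181/1331 = 44/86021 + 1181/1331 = 101649365/114493951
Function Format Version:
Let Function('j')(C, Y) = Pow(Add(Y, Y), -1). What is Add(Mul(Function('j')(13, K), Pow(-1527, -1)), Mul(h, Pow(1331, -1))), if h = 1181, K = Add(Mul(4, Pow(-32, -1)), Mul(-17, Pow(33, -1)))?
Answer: Rational(101649365, 114493951) ≈ 0.88781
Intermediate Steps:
K = Rational(-169, 264) (K = Add(Mul(4, Rational(-1, 32)), Mul(-17, Rational(1, 33))) = Add(Rational(-1, 8), Rational(-17, 33)) = Rational(-169, 264) ≈ -0.64015)
Function('j')(C, Y) = Mul(Rational(1, 2), Pow(Y, -1)) (Function('j')(C, Y) = Pow(Mul(2, Y), -1) = Mul(Rational(1, 2), Pow(Y, -1)))
Add(Mul(Function('j')(13, K), Pow(-1527, -1)), Mul(h, Pow(1331, -1))) = Add(Mul(Mul(Rational(1, 2), Pow(Rational(-169, 264), -1)), Pow(-1527, -1)), Mul(1181, Pow(1331, -1))) = Add(Mul(Mul(Rational(1, 2), Rational(-264, 169)), Rational(-1, 1527)), Mul(1181, Rational(1, 1331))) = Add(Mul(Rational(-132, 169), Rational(-1, 1527)), Rational(1181, 1331)) = Add(Rational(44, 86021), Rational(1181, 1331)) = Rational(101649365, 114493951)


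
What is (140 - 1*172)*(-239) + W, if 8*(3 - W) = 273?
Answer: 60935/8 ≈ 7616.9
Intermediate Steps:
W = -249/8 (W = 3 - ⅛*273 = 3 - 273/8 = -249/8 ≈ -31.125)
(140 - 1*172)*(-239) + W = (140 - 1*172)*(-239) - 249/8 = (140 - 172)*(-239) - 249/8 = -32*(-239) - 249/8 = 7648 - 249/8 = 60935/8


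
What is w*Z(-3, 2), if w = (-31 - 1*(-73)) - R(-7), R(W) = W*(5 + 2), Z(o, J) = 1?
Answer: 91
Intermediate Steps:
R(W) = 7*W (R(W) = W*7 = 7*W)
w = 91 (w = (-31 - 1*(-73)) - 7*(-7) = (-31 + 73) - 1*(-49) = 42 + 49 = 91)
w*Z(-3, 2) = 91*1 = 91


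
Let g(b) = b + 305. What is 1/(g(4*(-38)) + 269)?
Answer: 1/422 ≈ 0.0023697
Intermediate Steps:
g(b) = 305 + b
1/(g(4*(-38)) + 269) = 1/((305 + 4*(-38)) + 269) = 1/((305 - 152) + 269) = 1/(153 + 269) = 1/422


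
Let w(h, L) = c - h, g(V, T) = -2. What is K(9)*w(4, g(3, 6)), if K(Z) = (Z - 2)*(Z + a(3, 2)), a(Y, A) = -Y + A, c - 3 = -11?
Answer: -672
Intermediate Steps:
c = -8 (c = 3 - 11 = -8)
a(Y, A) = A - Y
K(Z) = (-1 + Z)*(-2 + Z) (K(Z) = (Z - 2)*(Z + (2 - 1*3)) = (-2 + Z)*(Z + (2 - 3)) = (-2 + Z)*(Z - 1) = (-2 + Z)*(-1 + Z) = (-1 + Z)*(-2 + Z))
w(h, L) = -8 - h
K(9)*w(4, g(3, 6)) = (2 + 9² - 3*9)*(-8 - 1*4) = (2 + 81 - 27)*(-8 - 4) = 56*(-12) = -672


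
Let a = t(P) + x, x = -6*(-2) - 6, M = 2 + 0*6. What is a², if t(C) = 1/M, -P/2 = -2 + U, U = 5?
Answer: 169/4 ≈ 42.250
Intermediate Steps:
M = 2 (M = 2 + 0 = 2)
P = -6 (P = -2*(-2 + 5) = -2*3 = -6)
x = 6 (x = 12 - 6 = 6)
t(C) = ½ (t(C) = 1/2 = ½)
a = 13/2 (a = ½ + 6 = 13/2 ≈ 6.5000)
a² = (13/2)² = 169/4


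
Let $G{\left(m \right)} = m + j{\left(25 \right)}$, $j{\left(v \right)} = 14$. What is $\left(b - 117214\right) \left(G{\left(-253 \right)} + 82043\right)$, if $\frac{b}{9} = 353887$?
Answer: $250955775276$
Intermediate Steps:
$b = 3184983$ ($b = 9 \cdot 353887 = 3184983$)
$G{\left(m \right)} = 14 + m$ ($G{\left(m \right)} = m + 14 = 14 + m$)
$\left(b - 117214\right) \left(G{\left(-253 \right)} + 82043\right) = \left(3184983 - 117214\right) \left(\left(14 - 253\right) + 82043\right) = 3067769 \left(-239 + 82043\right) = 3067769 \cdot 81804 = 250955775276$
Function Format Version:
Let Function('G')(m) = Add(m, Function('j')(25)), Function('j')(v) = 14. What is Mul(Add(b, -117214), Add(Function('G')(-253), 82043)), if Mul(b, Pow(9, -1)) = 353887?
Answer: 250955775276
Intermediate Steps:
b = 3184983 (b = Mul(9, 353887) = 3184983)
Function('G')(m) = Add(14, m) (Function('G')(m) = Add(m, 14) = Add(14, m))
Mul(Add(b, -117214), Add(Function('G')(-253), 82043)) = Mul(Add(3184983, -117214), Add(Add(14, -253), 82043)) = Mul(3067769, Add(-239, 82043)) = Mul(3067769, 81804) = 250955775276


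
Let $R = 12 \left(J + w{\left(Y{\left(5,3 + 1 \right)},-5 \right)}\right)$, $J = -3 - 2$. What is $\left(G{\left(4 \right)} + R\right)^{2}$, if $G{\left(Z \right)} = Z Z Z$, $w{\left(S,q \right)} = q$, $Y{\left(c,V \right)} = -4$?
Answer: $3136$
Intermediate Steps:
$G{\left(Z \right)} = Z^{3}$ ($G{\left(Z \right)} = Z^{2} Z = Z^{3}$)
$J = -5$
$R = -120$ ($R = 12 \left(-5 - 5\right) = 12 \left(-10\right) = -120$)
$\left(G{\left(4 \right)} + R\right)^{2} = \left(4^{3} - 120\right)^{2} = \left(64 - 120\right)^{2} = \left(-56\right)^{2} = 3136$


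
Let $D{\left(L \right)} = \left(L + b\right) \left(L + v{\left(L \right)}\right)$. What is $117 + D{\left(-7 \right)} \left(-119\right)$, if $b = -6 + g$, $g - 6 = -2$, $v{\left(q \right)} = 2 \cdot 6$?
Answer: $5472$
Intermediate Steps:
$v{\left(q \right)} = 12$
$g = 4$ ($g = 6 - 2 = 4$)
$b = -2$ ($b = -6 + 4 = -2$)
$D{\left(L \right)} = \left(-2 + L\right) \left(12 + L\right)$ ($D{\left(L \right)} = \left(L - 2\right) \left(L + 12\right) = \left(-2 + L\right) \left(12 + L\right)$)
$117 + D{\left(-7 \right)} \left(-119\right) = 117 + \left(-24 + \left(-7\right)^{2} + 10 \left(-7\right)\right) \left(-119\right) = 117 + \left(-24 + 49 - 70\right) \left(-119\right) = 117 - -5355 = 117 + 5355 = 5472$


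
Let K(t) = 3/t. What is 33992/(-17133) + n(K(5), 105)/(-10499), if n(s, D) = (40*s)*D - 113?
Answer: -398121139/179879367 ≈ -2.2133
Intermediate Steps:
n(s, D) = -113 + 40*D*s (n(s, D) = 40*D*s - 113 = -113 + 40*D*s)
33992/(-17133) + n(K(5), 105)/(-10499) = 33992/(-17133) + (-113 + 40*105*(3/5))/(-10499) = 33992*(-1/17133) + (-113 + 40*105*(3*(1/5)))*(-1/10499) = -33992/17133 + (-113 + 40*105*(3/5))*(-1/10499) = -33992/17133 + (-113 + 2520)*(-1/10499) = -33992/17133 + 2407*(-1/10499) = -33992/17133 - 2407/10499 = -398121139/179879367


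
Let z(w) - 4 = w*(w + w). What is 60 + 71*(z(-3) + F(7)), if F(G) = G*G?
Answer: 5101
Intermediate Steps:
z(w) = 4 + 2*w² (z(w) = 4 + w*(w + w) = 4 + w*(2*w) = 4 + 2*w²)
F(G) = G²
60 + 71*(z(-3) + F(7)) = 60 + 71*((4 + 2*(-3)²) + 7²) = 60 + 71*((4 + 2*9) + 49) = 60 + 71*((4 + 18) + 49) = 60 + 71*(22 + 49) = 60 + 71*71 = 60 + 5041 = 5101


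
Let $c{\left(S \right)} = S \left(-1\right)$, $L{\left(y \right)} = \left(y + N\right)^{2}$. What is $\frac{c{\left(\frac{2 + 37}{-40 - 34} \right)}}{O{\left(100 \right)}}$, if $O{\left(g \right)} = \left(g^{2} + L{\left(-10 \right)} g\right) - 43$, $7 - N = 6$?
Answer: $\frac{1}{34262} \approx 2.9187 \cdot 10^{-5}$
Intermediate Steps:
$N = 1$ ($N = 7 - 6 = 1$)
$L{\left(y \right)} = \left(1 + y\right)^{2}$ ($L{\left(y \right)} = \left(y + 1\right)^{2} = \left(1 + y\right)^{2}$)
$O{\left(g \right)} = -43 + g^{2} + 81 g$ ($O{\left(g \right)} = \left(g^{2} + \left(1 - 10\right)^{2} g\right) - 43 = \left(g^{2} + \left(-9\right)^{2} g\right) - 43 = \left(g^{2} + 81 g\right) - 43 = -43 + g^{2} + 81 g$)
$c{\left(S \right)} = - S$
$\frac{c{\left(\frac{2 + 37}{-40 - 34} \right)}}{O{\left(100 \right)}} = \frac{\left(-1\right) \frac{2 + 37}{-40 - 34}}{-43 + 100^{2} + 81 \cdot 100} = \frac{\left(-1\right) \frac{39}{-74}}{-43 + 10000 + 8100} = \frac{\left(-1\right) 39 \left(- \frac{1}{74}\right)}{18057} = \left(-1\right) \left(- \frac{39}{74}\right) \frac{1}{18057} = \frac{39}{74} \cdot \frac{1}{18057} = \frac{1}{34262}$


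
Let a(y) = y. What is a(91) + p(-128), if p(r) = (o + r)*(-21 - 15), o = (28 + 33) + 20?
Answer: 1783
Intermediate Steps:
o = 81 (o = 61 + 20 = 81)
p(r) = -2916 - 36*r (p(r) = (81 + r)*(-21 - 15) = (81 + r)*(-36) = -2916 - 36*r)
a(91) + p(-128) = 91 + (-2916 - 36*(-128)) = 91 + (-2916 + 4608) = 91 + 1692 = 1783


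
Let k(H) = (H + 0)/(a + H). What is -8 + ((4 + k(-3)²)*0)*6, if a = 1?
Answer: -8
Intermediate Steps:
k(H) = H/(1 + H) (k(H) = (H + 0)/(1 + H) = H/(1 + H))
-8 + ((4 + k(-3)²)*0)*6 = -8 + ((4 + (-3/(1 - 3))²)*0)*6 = -8 + ((4 + (-3/(-2))²)*0)*6 = -8 + ((4 + (-3*(-½))²)*0)*6 = -8 + ((4 + (3/2)²)*0)*6 = -8 + ((4 + 9/4)*0)*6 = -8 + ((25/4)*0)*6 = -8 + 0*6 = -8 + 0 = -8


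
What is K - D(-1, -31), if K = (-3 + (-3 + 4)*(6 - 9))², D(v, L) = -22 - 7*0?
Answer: 58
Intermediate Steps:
D(v, L) = -22 (D(v, L) = -22 + 0 = -22)
K = 36 (K = (-3 + 1*(-3))² = (-3 - 3)² = (-6)² = 36)
K - D(-1, -31) = 36 - 1*(-22) = 36 + 22 = 58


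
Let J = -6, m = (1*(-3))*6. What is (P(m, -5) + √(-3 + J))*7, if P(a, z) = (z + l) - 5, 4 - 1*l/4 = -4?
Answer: 154 + 21*I ≈ 154.0 + 21.0*I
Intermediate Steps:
l = 32 (l = 16 - 4*(-4) = 16 + 16 = 32)
m = -18 (m = -3*6 = -18)
P(a, z) = 27 + z (P(a, z) = (z + 32) - 5 = (32 + z) - 5 = 27 + z)
(P(m, -5) + √(-3 + J))*7 = ((27 - 5) + √(-3 - 6))*7 = (22 + √(-9))*7 = (22 + 3*I)*7 = 154 + 21*I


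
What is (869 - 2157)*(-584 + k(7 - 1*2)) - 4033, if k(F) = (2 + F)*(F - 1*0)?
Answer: 703079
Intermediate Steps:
k(F) = F*(2 + F) (k(F) = (2 + F)*(F + 0) = (2 + F)*F = F*(2 + F))
(869 - 2157)*(-584 + k(7 - 1*2)) - 4033 = (869 - 2157)*(-584 + (7 - 1*2)*(2 + (7 - 1*2))) - 4033 = -1288*(-584 + (7 - 2)*(2 + (7 - 2))) - 4033 = -1288*(-584 + 5*(2 + 5)) - 4033 = -1288*(-584 + 5*7) - 4033 = -1288*(-584 + 35) - 4033 = -1288*(-549) - 4033 = 707112 - 4033 = 703079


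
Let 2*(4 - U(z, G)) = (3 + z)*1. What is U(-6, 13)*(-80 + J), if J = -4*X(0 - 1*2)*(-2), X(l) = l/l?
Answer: -396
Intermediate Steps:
X(l) = 1
U(z, G) = 5/2 - z/2 (U(z, G) = 4 - (3 + z)/2 = 4 + (-3/2 - z/2) = 5/2 - z/2)
J = 8 (J = -4*1*(-2) = -4*(-2) = 8)
U(-6, 13)*(-80 + J) = (5/2 - ½*(-6))*(-80 + 8) = (5/2 + 3)*(-72) = (11/2)*(-72) = -396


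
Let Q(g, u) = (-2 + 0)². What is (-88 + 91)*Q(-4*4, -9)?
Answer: 12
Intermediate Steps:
Q(g, u) = 4 (Q(g, u) = (-2)² = 4)
(-88 + 91)*Q(-4*4, -9) = (-88 + 91)*4 = 3*4 = 12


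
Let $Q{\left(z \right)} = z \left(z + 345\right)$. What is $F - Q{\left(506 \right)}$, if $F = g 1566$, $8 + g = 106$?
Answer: $-277138$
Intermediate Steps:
$g = 98$ ($g = -8 + 106 = 98$)
$Q{\left(z \right)} = z \left(345 + z\right)$
$F = 153468$ ($F = 98 \cdot 1566 = 153468$)
$F - Q{\left(506 \right)} = 153468 - 506 \left(345 + 506\right) = 153468 - 506 \cdot 851 = 153468 - 430606 = -277138$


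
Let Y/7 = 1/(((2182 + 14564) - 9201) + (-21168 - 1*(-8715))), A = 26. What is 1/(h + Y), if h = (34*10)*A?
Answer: 4908/43386713 ≈ 0.00011312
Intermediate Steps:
Y = -7/4908 (Y = 7/(((2182 + 14564) - 9201) + (-21168 - 1*(-8715))) = 7/((16746 - 9201) + (-21168 + 8715)) = 7/(7545 - 12453) = 7/(-4908) = 7*(-1/4908) = -7/4908 ≈ -0.0014262)
h = 8840 (h = (34*10)*26 = 340*26 = 8840)
1/(h + Y) = 1/(8840 - 7/4908) = 1/(43386713/4908) = 4908/43386713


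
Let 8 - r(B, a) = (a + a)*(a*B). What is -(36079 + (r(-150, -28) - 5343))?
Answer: -265944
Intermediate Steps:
r(B, a) = 8 - 2*B*a² (r(B, a) = 8 - (a + a)*a*B = 8 - 2*a*B*a = 8 - 2*B*a²)
-(36079 + (r(-150, -28) - 5343)) = -(36079 + ((8 - 2*(-150)*(-28)²) - 5343)) = -(36079 + ((8 - 2*(-150)*784) - 5343)) = -(36079 + ((8 + 235200) - 5343)) = -(36079 + (235208 - 5343)) = -(36079 + 229865) = -1*265944 = -265944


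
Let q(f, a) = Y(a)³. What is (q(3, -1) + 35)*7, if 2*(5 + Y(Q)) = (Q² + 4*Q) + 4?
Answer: -3143/8 ≈ -392.88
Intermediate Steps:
Y(Q) = -3 + Q²/2 + 2*Q (Y(Q) = -5 + ((Q² + 4*Q) + 4)/2 = -5 + (4 + Q² + 4*Q)/2 = -5 + (2 + Q²/2 + 2*Q) = -3 + Q²/2 + 2*Q)
q(f, a) = (-3 + a²/2 + 2*a)³
(q(3, -1) + 35)*7 = ((-6 + (-1)² + 4*(-1))³/8 + 35)*7 = ((-6 + 1 - 4)³/8 + 35)*7 = ((⅛)*(-9)³ + 35)*7 = ((⅛)*(-729) + 35)*7 = (-729/8 + 35)*7 = -449/8*7 = -3143/8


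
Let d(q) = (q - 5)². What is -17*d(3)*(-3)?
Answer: 204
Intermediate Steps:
d(q) = (-5 + q)²
-17*d(3)*(-3) = -17*(-5 + 3)²*(-3) = -17*(-2)²*(-3) = -17*4*(-3) = -68*(-3) = 204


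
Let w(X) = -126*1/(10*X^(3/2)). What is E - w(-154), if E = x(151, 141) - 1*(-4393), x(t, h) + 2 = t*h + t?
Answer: 25833 + 9*I*√154/16940 ≈ 25833.0 + 0.0065931*I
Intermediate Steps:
x(t, h) = -2 + t + h*t (x(t, h) = -2 + (t*h + t) = -2 + (h*t + t) = -2 + (t + h*t) = -2 + t + h*t)
E = 25833 (E = (-2 + 151 + 141*151) - 1*(-4393) = (-2 + 151 + 21291) + 4393 = 21440 + 4393 = 25833)
w(X) = -63/(5*X^(3/2)) (w(X) = -126*1/(10*X^(3/2)) = -63/(5*X^(3/2)))
E - w(-154) = 25833 - (-63)/(5*(-154)^(3/2)) = 25833 - (-63)*I*√154/23716/5 = 25833 - (-9)*I*√154/16940 = 25833 + 9*I*√154/16940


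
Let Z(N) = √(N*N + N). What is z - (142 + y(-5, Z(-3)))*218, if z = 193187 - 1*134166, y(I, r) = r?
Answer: 28065 - 218*√6 ≈ 27531.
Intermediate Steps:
Z(N) = √(N + N²) (Z(N) = √(N² + N) = √(N + N²))
z = 59021 (z = 193187 - 134166 = 59021)
z - (142 + y(-5, Z(-3)))*218 = 59021 - (142 + √(-3*(1 - 3)))*218 = 59021 - (142 + √(-3*(-2)))*218 = 59021 - (142 + √6)*218 = 59021 - (30956 + 218*√6) = 59021 + (-30956 - 218*√6) = 28065 - 218*√6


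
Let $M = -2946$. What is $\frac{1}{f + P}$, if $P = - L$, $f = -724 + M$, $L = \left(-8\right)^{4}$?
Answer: $- \frac{1}{7766} \approx -0.00012877$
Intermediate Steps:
$L = 4096$
$f = -3670$ ($f = -724 - 2946 = -3670$)
$P = -4096$ ($P = \left(-1\right) 4096 = -4096$)
$\frac{1}{f + P} = \frac{1}{-3670 - 4096} = \frac{1}{-7766} = - \frac{1}{7766}$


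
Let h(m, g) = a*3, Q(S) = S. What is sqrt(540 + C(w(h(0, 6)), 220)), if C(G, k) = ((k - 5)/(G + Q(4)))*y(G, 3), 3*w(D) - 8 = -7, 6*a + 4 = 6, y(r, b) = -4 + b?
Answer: 5*sqrt(3315)/13 ≈ 22.145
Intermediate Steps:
a = 1/3 (a = -2/3 + (1/6)*6 = -2/3 + 1 = 1/3 ≈ 0.33333)
h(m, g) = 1 (h(m, g) = (1/3)*3 = 1)
w(D) = 1/3 (w(D) = 8/3 + (1/3)*(-7) = 8/3 - 7/3 = 1/3)
C(G, k) = -(-5 + k)/(4 + G) (C(G, k) = ((k - 5)/(G + 4))*(-4 + 3) = ((-5 + k)/(4 + G))*(-1) = -(-5 + k)/(4 + G))
sqrt(540 + C(w(h(0, 6)), 220)) = sqrt(540 + (5 - 1*220)/(4 + 1/3)) = sqrt(540 + (5 - 220)/(13/3)) = sqrt(540 + (3/13)*(-215)) = sqrt(540 - 645/13) = sqrt(6375/13) = 5*sqrt(3315)/13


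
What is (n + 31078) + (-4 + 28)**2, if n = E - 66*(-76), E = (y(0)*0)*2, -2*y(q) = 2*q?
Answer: 36670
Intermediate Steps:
y(q) = -q
E = 0 (E = (-1*0*0)*2 = (0*0)*2 = 0*2 = 0)
n = 5016 (n = 0 - 66*(-76) = 0 + 5016 = 5016)
(n + 31078) + (-4 + 28)**2 = (5016 + 31078) + (-4 + 28)**2 = 36094 + 24**2 = 36094 + 576 = 36670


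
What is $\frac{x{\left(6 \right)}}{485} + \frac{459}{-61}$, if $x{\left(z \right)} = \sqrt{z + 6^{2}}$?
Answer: $- \frac{459}{61} + \frac{\sqrt{42}}{485} \approx -7.5112$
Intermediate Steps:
$x{\left(z \right)} = \sqrt{36 + z}$ ($x{\left(z \right)} = \sqrt{z + 36} = \sqrt{36 + z}$)
$\frac{x{\left(6 \right)}}{485} + \frac{459}{-61} = \frac{\sqrt{36 + 6}}{485} + \frac{459}{-61} = \sqrt{42} \cdot \frac{1}{485} + 459 \left(- \frac{1}{61}\right) = \frac{\sqrt{42}}{485} - \frac{459}{61} = - \frac{459}{61} + \frac{\sqrt{42}}{485}$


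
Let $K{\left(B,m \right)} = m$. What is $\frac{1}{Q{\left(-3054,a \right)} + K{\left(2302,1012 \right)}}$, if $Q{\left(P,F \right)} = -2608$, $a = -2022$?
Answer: $- \frac{1}{1596} \approx -0.00062657$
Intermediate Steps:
$\frac{1}{Q{\left(-3054,a \right)} + K{\left(2302,1012 \right)}} = \frac{1}{-2608 + 1012} = \frac{1}{-1596} = - \frac{1}{1596}$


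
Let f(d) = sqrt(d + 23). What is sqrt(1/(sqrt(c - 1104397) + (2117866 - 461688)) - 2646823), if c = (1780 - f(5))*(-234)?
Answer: sqrt((-4383610022493 - 2646823*sqrt(-1520917 + 468*sqrt(7)))/(1656178 + sqrt(-1520917 + 468*sqrt(7)))) ≈ 1626.9*I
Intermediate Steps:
f(d) = sqrt(23 + d)
c = -416520 + 468*sqrt(7) (c = (1780 - sqrt(23 + 5))*(-234) = (1780 - sqrt(28))*(-234) = (1780 - 2*sqrt(7))*(-234) = -416520 + 468*sqrt(7) ≈ -4.1528e+5)
sqrt(1/(sqrt(c - 1104397) + (2117866 - 461688)) - 2646823) = sqrt(1/(sqrt((-416520 + 468*sqrt(7)) - 1104397) + (2117866 - 461688)) - 2646823) = sqrt(1/(sqrt(-1520917 + 468*sqrt(7)) + 1656178) - 2646823) = sqrt(1/(1656178 + sqrt(-1520917 + 468*sqrt(7))) - 2646823) = sqrt(-2646823 + 1/(1656178 + sqrt(-1520917 + 468*sqrt(7))))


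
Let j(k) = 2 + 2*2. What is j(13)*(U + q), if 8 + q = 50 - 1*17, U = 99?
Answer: 744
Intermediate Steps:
q = 25 (q = -8 + (50 - 1*17) = -8 + (50 - 17) = -8 + 33 = 25)
j(k) = 6 (j(k) = 2 + 4 = 6)
j(13)*(U + q) = 6*(99 + 25) = 6*124 = 744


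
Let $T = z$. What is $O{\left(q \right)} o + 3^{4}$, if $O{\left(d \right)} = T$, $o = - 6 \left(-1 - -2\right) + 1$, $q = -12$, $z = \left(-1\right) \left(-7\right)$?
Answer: $46$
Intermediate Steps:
$z = 7$
$T = 7$
$o = -5$ ($o = - 6 \left(-1 + 2\right) + 1 = \left(-6\right) 1 + 1 = -6 + 1 = -5$)
$O{\left(d \right)} = 7$
$O{\left(q \right)} o + 3^{4} = 7 \left(-5\right) + 3^{4} = -35 + 81 = 46$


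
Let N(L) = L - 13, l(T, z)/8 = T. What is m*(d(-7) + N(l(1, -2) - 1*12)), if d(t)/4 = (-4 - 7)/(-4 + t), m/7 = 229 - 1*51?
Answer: -16198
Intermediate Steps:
l(T, z) = 8*T
m = 1246 (m = 7*(229 - 1*51) = 7*(229 - 51) = 7*178 = 1246)
d(t) = -44/(-4 + t) (d(t) = 4*((-4 - 7)/(-4 + t)) = 4*(-11/(-4 + t)) = -44/(-4 + t))
N(L) = -13 + L
m*(d(-7) + N(l(1, -2) - 1*12)) = 1246*(-44/(-4 - 7) + (-13 + (8*1 - 1*12))) = 1246*(-44/(-11) + (-13 + (8 - 12))) = 1246*(-44*(-1/11) + (-13 - 4)) = 1246*(4 - 17) = 1246*(-13) = -16198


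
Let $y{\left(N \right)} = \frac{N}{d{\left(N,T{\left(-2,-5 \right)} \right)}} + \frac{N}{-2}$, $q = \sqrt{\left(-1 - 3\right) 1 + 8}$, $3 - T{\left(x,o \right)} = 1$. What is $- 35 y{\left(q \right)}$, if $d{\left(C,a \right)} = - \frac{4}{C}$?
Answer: $70$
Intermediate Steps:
$T{\left(x,o \right)} = 2$ ($T{\left(x,o \right)} = 3 - 1 = 2$)
$q = 2$ ($q = \sqrt{\left(-4\right) 1 + 8} = \sqrt{-4 + 8} = \sqrt{4} = 2$)
$y{\left(N \right)} = - \frac{N}{2} - \frac{N^{2}}{4}$ ($y{\left(N \right)} = \frac{N}{\left(-4\right) \frac{1}{N}} + \frac{N}{-2} = N \left(- \frac{N}{4}\right) + N \left(- \frac{1}{2}\right) = - \frac{N^{2}}{4} - \frac{N}{2} = - \frac{N}{2} - \frac{N^{2}}{4}$)
$- 35 y{\left(q \right)} = - 35 \cdot \frac{1}{4} \cdot 2 \left(-2 - 2\right) = - 35 \cdot \frac{1}{4} \cdot 2 \left(-4\right) = \left(-35\right) \left(-2\right) = 70$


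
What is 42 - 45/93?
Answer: 1287/31 ≈ 41.516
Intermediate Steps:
42 - 45/93 = 42 - 45*1/93 = 42 - 15/31 = 1287/31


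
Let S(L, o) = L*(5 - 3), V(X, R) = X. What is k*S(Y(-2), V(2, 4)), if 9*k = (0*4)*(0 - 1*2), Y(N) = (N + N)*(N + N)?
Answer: 0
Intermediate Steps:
Y(N) = 4*N² (Y(N) = (2*N)*(2*N) = 4*N²)
k = 0 (k = ((0*4)*(0 - 1*2))/9 = (0*(0 - 2))/9 = (0*(-2))/9 = (⅑)*0 = 0)
S(L, o) = 2*L (S(L, o) = L*2 = 2*L)
k*S(Y(-2), V(2, 4)) = 0*(2*(4*(-2)²)) = 0*(2*(4*4)) = 0*(2*16) = 0*32 = 0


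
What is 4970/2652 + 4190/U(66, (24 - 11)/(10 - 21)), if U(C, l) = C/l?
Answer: -3912395/53482 ≈ -73.153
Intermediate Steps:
4970/2652 + 4190/U(66, (24 - 11)/(10 - 21)) = 4970/2652 + 4190/((66/(((24 - 11)/(10 - 21))))) = 4970*(1/2652) + 4190/((66/((13/(-11))))) = 2485/1326 + 4190/((66/((13*(-1/11))))) = 2485/1326 + 4190/((66/(-13/11))) = 2485/1326 + 4190/((66*(-11/13))) = 2485/1326 + 4190/(-726/13) = 2485/1326 + 4190*(-13/726) = 2485/1326 - 27235/363 = -3912395/53482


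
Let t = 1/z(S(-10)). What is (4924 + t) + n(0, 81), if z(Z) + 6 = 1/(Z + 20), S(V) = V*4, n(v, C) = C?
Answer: 605585/121 ≈ 5004.8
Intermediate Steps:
S(V) = 4*V
z(Z) = -6 + 1/(20 + Z) (z(Z) = -6 + 1/(Z + 20) = -6 + 1/(20 + Z))
t = -20/121 (t = 1/((-119 - 24*(-10))/(20 + 4*(-10))) = 1/((-119 - 6*(-40))/(20 - 40)) = 1/((-119 + 240)/(-20)) = 1/(-1/20*121) = 1/(-121/20) = -20/121 ≈ -0.16529)
(4924 + t) + n(0, 81) = (4924 - 20/121) + 81 = 595784/121 + 81 = 605585/121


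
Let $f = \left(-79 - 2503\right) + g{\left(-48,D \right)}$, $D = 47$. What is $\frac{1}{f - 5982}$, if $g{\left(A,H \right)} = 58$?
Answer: $- \frac{1}{8506} \approx -0.00011756$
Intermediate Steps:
$f = -2524$ ($f = \left(-79 - 2503\right) + 58 = -2582 + 58 = -2524$)
$\frac{1}{f - 5982} = \frac{1}{-2524 - 5982} = \frac{1}{-8506} = - \frac{1}{8506}$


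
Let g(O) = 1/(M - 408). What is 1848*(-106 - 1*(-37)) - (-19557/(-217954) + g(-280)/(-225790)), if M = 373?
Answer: -54907157807557801/430603544525 ≈ -1.2751e+5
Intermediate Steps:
g(O) = -1/35 (g(O) = 1/(373 - 408) = 1/(-35) = -1/35)
1848*(-106 - 1*(-37)) - (-19557/(-217954) + g(-280)/(-225790)) = 1848*(-106 - 1*(-37)) - (-19557/(-217954) - 1/35/(-225790)) = 1848*(-106 + 37) - (-19557*(-1/217954) - 1/35*(-1/225790)) = 1848*(-69) - (19557/217954 + 1/7902650) = -127512 - 1*38638086001/430603544525 = -127512 - 38638086001/430603544525 = -54907157807557801/430603544525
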